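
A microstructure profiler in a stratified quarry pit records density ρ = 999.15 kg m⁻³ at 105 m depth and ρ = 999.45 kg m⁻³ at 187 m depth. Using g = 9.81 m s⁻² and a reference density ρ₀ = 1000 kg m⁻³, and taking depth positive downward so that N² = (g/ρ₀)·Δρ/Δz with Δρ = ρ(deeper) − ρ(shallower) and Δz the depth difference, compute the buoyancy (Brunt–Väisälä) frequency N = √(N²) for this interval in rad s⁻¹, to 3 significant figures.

5.99 × 10⁻³ rad s⁻¹

Δρ = 999.45 − 999.15 = 0.30 kg m⁻³ over Δz = 187 − 105 = 82 m.
N² = (9.81/1000) × (0.30/82) = 3.5890 × 10⁻⁵ s⁻².
N = √(3.5890 × 10⁻⁵) = 5.9908 × 10⁻³ rad s⁻¹ ≈ 5.99 × 10⁻³ rad s⁻¹.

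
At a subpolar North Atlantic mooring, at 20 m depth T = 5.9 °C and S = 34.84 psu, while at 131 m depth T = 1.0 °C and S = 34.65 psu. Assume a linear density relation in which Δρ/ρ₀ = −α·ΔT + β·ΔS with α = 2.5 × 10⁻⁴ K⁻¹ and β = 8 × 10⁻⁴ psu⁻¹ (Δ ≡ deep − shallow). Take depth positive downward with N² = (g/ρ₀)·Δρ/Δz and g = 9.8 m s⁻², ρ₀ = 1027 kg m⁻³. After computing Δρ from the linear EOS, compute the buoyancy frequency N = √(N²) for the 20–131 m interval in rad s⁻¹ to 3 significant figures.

9.73 × 10⁻³ rad s⁻¹

ΔT = -4.9 K, ΔS = -0.19 psu (deep − shallow).
Δρ/ρ₀ = −αΔT + βΔS = 1.225 × 10⁻³ − 1.52 × 10⁻⁴ = 1.073 × 10⁻³, so Δρ ≈ 1.102 kg m⁻³.
N² = (g/ρ₀)·Δρ/Δz = g·(Δρ/ρ₀)/Δz = 9.8 × 1.073 × 10⁻³ / 111 = 9.4733 × 10⁻⁵ s⁻².
N = √(9.4733 × 10⁻⁵) = 9.7331 × 10⁻³ rad s⁻¹ ≈ 9.73 × 10⁻³ rad s⁻¹.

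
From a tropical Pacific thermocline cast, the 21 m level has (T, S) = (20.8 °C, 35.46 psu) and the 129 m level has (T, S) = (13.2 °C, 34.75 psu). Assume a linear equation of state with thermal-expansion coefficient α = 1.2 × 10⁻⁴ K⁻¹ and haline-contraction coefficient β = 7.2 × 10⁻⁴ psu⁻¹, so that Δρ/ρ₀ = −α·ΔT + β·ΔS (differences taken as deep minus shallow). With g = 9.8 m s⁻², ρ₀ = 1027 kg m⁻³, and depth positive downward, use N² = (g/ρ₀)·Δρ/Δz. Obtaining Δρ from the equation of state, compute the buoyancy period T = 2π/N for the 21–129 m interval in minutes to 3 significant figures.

ΔT = -7.6 K, ΔS = -0.71 psu (deep − shallow).
Δρ/ρ₀ = −αΔT + βΔS = 9.12 × 10⁻⁴ − 5.112 × 10⁻⁴ = 4.008 × 10⁻⁴, so Δρ ≈ 0.4116 kg m⁻³.
N² = (g/ρ₀)·Δρ/Δz = g·(Δρ/ρ₀)/Δz = 9.8 × 4.008 × 10⁻⁴ / 108 = 3.6369 × 10⁻⁵ s⁻².
N = √(3.6369 × 10⁻⁵) = 6.0307 × 10⁻³ rad s⁻¹ → T = 2π/N = 1.0419 × 10³ s = 17.365 min ≈ 17.4 min.

17.4 min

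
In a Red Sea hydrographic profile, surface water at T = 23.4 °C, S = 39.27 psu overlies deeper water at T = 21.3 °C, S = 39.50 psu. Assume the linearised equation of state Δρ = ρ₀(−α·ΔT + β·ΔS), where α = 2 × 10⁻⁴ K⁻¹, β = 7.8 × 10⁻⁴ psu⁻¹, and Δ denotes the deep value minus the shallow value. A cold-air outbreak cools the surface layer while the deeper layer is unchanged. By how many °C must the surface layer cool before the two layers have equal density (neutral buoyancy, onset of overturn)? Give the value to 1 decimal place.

3.0 °C

Neutral buoyancy requires Δρ = 0, i.e. −α(T_deep − T_surf′) + β(S_deep − S_surf) = 0.
T_surf′ = T_deep − (β/α)·ΔS = 21.3 − (7.8 × 10⁻⁴/2 × 10⁻⁴)·(+0.23) = 20.403 °C.
Cooling required: 23.4 − (20.403) = 2.997 °C.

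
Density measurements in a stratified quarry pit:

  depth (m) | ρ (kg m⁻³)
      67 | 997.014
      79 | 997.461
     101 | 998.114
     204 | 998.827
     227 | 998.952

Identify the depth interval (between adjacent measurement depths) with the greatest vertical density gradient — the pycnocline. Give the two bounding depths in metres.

Compute the density gradient over each adjacent pair:
  67–79 m: Δρ/Δz = 0.447/12 = 0.037 kg m⁻⁴
  79–101 m: Δρ/Δz = 0.653/22 = 0.030 kg m⁻⁴
  101–204 m: Δρ/Δz = 0.713/103 = 6.9 × 10⁻³ kg m⁻⁴
  204–227 m: Δρ/Δz = 0.125/23 = 5.4 × 10⁻³ kg m⁻⁴
The largest gradient is in the 67–79 m interval — the pycnocline.

67–79 m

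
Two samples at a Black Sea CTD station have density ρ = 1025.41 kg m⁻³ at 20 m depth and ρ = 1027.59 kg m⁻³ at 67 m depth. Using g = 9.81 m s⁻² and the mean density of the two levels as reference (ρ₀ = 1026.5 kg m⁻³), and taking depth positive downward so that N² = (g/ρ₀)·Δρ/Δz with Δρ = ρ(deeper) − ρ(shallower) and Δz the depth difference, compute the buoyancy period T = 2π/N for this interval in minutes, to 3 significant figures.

4.97 min

Δρ = 1027.59 − 1025.41 = 2.18 kg m⁻³ over Δz = 67 − 20 = 47 m.
N² = (9.81/1026.5) × (2.18/47) = 4.4327 × 10⁻⁴ s⁻².
N = √(4.4327 × 10⁻⁴) = 0.021054 rad s⁻¹, so T = 2π/N = 298.43 s = 4.9738 min ≈ 4.97 min.
N² > 0, so the interval is statically stable.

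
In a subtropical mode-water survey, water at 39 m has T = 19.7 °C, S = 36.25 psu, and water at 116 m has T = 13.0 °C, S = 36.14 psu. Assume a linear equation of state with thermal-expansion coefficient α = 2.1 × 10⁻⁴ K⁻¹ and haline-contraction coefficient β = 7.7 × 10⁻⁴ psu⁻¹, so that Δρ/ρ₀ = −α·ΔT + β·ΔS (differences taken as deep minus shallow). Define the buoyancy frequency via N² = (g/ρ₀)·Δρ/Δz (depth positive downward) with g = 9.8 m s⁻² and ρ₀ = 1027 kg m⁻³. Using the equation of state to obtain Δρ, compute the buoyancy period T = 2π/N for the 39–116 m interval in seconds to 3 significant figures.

ΔT = -6.7 K, ΔS = -0.11 psu (deep − shallow).
Δρ/ρ₀ = −αΔT + βΔS = 1.407 × 10⁻³ − 8.47 × 10⁻⁵ = 1.3223 × 10⁻³, so Δρ ≈ 1.358 kg m⁻³.
N² = (g/ρ₀)·Δρ/Δz = g·(Δρ/ρ₀)/Δz = 9.8 × 1.3223 × 10⁻³ / 77 = 1.6829 × 10⁻⁴ s⁻².
N = √(1.6829 × 10⁻⁴) = 0.012973 rad s⁻¹ → T = 2π/N = 484.33 s ≈ 484 s.

484 s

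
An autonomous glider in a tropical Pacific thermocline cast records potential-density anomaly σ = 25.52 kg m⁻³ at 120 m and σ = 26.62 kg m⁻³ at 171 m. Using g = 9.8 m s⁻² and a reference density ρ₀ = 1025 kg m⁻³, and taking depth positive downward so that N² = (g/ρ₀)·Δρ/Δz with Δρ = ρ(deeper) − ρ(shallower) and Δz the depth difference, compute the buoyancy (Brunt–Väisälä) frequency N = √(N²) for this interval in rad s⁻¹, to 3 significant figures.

Δρ = 1026.62 − 1025.52 = 1.10 kg m⁻³ over Δz = 171 − 120 = 51 m.
N² = (9.8/1025) × (1.10/51) = 2.0622 × 10⁻⁴ s⁻².
N = √(2.0622 × 10⁻⁴) = 0.014360 rad s⁻¹ ≈ 0.0144 rad s⁻¹.

0.0144 rad s⁻¹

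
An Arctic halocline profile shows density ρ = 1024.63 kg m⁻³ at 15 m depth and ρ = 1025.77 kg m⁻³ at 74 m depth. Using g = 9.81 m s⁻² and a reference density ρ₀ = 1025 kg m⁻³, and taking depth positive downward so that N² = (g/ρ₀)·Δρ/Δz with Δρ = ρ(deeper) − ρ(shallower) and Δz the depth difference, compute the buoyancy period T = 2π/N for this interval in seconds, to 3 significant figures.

Δρ = 1025.77 − 1024.63 = 1.14 kg m⁻³ over Δz = 74 − 15 = 59 m.
N² = (9.81/1025) × (1.14/59) = 1.8493 × 10⁻⁴ s⁻².
N = √(1.8493 × 10⁻⁴) = 0.013599 rad s⁻¹, so T = 2π/N = 462.03 s ≈ 462 s.

462 s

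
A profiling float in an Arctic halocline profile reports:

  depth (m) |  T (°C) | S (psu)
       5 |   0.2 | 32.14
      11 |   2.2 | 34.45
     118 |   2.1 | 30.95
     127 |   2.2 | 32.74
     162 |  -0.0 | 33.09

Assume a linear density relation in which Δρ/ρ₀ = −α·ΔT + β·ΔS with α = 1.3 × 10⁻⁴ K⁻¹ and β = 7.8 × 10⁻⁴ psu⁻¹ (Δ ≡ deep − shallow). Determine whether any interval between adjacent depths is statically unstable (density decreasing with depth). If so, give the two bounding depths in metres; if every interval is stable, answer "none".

Evaluate Δρ/ρ₀ = −αΔT + βΔS across each adjacent pair:
  5–11 m: −αΔT+βΔS = −(1.3 × 10⁻⁴)(+2.0)+(7.8 × 10⁻⁴)(+2.31) = 1.5 × 10⁻³ → stable
  11–118 m: −αΔT+βΔS = −(1.3 × 10⁻⁴)(-0.1)+(7.8 × 10⁻⁴)(-3.50) = -2.7 × 10⁻³ → UNSTABLE
  118–127 m: −αΔT+βΔS = −(1.3 × 10⁻⁴)(+0.1)+(7.8 × 10⁻⁴)(+1.79) = 1.4 × 10⁻³ → stable
  127–162 m: −αΔT+βΔS = −(1.3 × 10⁻⁴)(-2.2)+(7.8 × 10⁻⁴)(+0.35) = 5.6 × 10⁻⁴ → stable
The 11–118 m interval has Δρ < 0: lighter water underlies denser water.

11–118 m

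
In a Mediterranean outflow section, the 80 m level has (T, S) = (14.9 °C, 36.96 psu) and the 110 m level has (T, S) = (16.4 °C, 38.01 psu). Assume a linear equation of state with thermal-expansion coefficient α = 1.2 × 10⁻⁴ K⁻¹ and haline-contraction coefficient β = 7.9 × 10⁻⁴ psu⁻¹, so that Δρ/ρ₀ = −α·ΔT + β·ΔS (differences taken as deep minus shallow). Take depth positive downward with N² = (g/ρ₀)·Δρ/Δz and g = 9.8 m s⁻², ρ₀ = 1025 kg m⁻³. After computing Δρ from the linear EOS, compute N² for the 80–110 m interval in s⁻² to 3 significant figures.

2.12 × 10⁻⁴ s⁻²

ΔT = +1.5 K, ΔS = +1.05 psu (deep − shallow).
Δρ/ρ₀ = −αΔT + βΔS = -1.80 × 10⁻⁴ + 8.295 × 10⁻⁴ = 6.495 × 10⁻⁴, so Δρ ≈ 0.6657 kg m⁻³.
N² = (g/ρ₀)·Δρ/Δz = g·(Δρ/ρ₀)/Δz = 9.8 × 6.495 × 10⁻⁴ / 30 = 2.1217 × 10⁻⁴ s⁻² ≈ 2.12 × 10⁻⁴ s⁻².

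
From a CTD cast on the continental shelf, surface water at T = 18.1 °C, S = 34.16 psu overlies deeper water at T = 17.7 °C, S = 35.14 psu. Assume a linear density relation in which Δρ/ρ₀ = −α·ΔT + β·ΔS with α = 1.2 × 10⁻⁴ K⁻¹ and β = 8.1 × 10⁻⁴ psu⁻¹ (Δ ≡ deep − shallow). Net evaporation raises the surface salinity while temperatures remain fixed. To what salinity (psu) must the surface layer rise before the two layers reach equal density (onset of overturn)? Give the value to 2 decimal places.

35.20 psu

Neutral buoyancy requires −α(T_deep − T_surf) + β(S_deep − S_surf′) = 0.
S_surf′ = S_deep − (α/β)·ΔT = 35.14 − (1.2 × 10⁻⁴/8.1 × 10⁻⁴)·(-0.4) = 35.1993 psu.
Increase required: 35.1993 − 34.16 = 1.0393 psu.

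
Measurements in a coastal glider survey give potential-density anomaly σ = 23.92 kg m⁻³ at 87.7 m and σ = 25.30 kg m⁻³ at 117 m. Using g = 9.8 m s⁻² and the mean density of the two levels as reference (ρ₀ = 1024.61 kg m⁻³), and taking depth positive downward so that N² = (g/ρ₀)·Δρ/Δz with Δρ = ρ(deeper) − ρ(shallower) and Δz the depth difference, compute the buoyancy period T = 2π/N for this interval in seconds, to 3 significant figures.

296 s

Δρ = 1025.30 − 1023.92 = 1.38 kg m⁻³ over Δz = 117 − 87.7 = 29.3 m.
N² = (9.8/1024.61) × (1.38/29.3) = 4.5048 × 10⁻⁴ s⁻².
N = √(4.5048 × 10⁻⁴) = 0.021225 rad s⁻¹, so T = 2π/N = 296.03 s ≈ 296 s.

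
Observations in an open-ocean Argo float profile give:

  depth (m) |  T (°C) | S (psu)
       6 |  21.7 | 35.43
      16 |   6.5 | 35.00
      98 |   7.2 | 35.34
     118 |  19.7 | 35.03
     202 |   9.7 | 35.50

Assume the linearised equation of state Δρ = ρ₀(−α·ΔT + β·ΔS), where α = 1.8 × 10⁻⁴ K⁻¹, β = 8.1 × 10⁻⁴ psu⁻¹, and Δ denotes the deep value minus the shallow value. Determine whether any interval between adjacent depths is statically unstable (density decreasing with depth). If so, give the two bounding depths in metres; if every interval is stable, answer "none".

Evaluate Δρ/ρ₀ = −αΔT + βΔS across each adjacent pair:
  6–16 m: −αΔT+βΔS = −(1.8 × 10⁻⁴)(-15.2)+(8.1 × 10⁻⁴)(-0.43) = 2.4 × 10⁻³ → stable
  16–98 m: −αΔT+βΔS = −(1.8 × 10⁻⁴)(+0.7)+(8.1 × 10⁻⁴)(+0.34) = 1.5 × 10⁻⁴ → stable
  98–118 m: −αΔT+βΔS = −(1.8 × 10⁻⁴)(+12.5)+(8.1 × 10⁻⁴)(-0.31) = -2.5 × 10⁻³ → UNSTABLE
  118–202 m: −αΔT+βΔS = −(1.8 × 10⁻⁴)(-10.0)+(8.1 × 10⁻⁴)(+0.47) = 2.2 × 10⁻³ → stable
The 98–118 m interval has Δρ < 0: lighter water underlies denser water.

98–118 m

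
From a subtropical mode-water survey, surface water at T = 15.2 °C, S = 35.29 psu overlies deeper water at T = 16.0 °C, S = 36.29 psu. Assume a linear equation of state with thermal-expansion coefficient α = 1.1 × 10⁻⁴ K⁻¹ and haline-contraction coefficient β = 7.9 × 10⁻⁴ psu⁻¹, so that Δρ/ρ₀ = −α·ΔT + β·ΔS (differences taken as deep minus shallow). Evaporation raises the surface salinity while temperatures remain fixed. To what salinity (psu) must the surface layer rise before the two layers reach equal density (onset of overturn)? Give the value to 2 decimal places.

Neutral buoyancy requires −α(T_deep − T_surf) + β(S_deep − S_surf′) = 0.
S_surf′ = S_deep − (α/β)·ΔT = 36.29 − (1.1 × 10⁻⁴/7.9 × 10⁻⁴)·(+0.8) = 36.1786 psu.
Increase required: 36.1786 − 35.29 = 0.8886 psu.

36.18 psu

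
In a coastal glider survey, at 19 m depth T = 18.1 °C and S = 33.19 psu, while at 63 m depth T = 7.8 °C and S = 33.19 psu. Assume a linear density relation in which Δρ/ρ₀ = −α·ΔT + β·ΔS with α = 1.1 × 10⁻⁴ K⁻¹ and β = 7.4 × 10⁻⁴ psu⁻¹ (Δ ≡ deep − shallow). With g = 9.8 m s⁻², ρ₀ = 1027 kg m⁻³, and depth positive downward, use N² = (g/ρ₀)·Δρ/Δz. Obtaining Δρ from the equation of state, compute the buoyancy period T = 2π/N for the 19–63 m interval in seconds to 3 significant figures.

ΔT = -10.3 K, ΔS = +0.00 psu (deep − shallow).
Δρ/ρ₀ = −αΔT + βΔS = 1.133 × 10⁻³ + 0 = 1.133 × 10⁻³, so Δρ ≈ 1.164 kg m⁻³.
N² = (g/ρ₀)·Δρ/Δz = g·(Δρ/ρ₀)/Δz = 9.8 × 1.133 × 10⁻³ / 44 = 2.5235 × 10⁻⁴ s⁻².
N = √(2.5235 × 10⁻⁴) = 0.015886 rad s⁻¹ → T = 2π/N = 395.52 s ≈ 396 s.

396 s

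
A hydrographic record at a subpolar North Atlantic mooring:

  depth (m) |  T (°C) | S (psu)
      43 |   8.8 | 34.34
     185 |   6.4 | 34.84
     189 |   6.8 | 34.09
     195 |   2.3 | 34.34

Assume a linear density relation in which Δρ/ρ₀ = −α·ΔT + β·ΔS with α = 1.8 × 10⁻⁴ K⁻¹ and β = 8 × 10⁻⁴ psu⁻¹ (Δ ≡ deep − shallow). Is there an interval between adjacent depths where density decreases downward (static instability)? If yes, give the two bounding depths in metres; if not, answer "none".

185–189 m

Evaluate Δρ/ρ₀ = −αΔT + βΔS across each adjacent pair:
  43–185 m: −αΔT+βΔS = −(1.8 × 10⁻⁴)(-2.4)+(8 × 10⁻⁴)(+0.50) = 8.3 × 10⁻⁴ → stable
  185–189 m: −αΔT+βΔS = −(1.8 × 10⁻⁴)(+0.4)+(8 × 10⁻⁴)(-0.75) = -6.7 × 10⁻⁴ → UNSTABLE
  189–195 m: −αΔT+βΔS = −(1.8 × 10⁻⁴)(-4.5)+(8 × 10⁻⁴)(+0.25) = 1.0 × 10⁻³ → stable
The 185–189 m interval has Δρ < 0: lighter water underlies denser water.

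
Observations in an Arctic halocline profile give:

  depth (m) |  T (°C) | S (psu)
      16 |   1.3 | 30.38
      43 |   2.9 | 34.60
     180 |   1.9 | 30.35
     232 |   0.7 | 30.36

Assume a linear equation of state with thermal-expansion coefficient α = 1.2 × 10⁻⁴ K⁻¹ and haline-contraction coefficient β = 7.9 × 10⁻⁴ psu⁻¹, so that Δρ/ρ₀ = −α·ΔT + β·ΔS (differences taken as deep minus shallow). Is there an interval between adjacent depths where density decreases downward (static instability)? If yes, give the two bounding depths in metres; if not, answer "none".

Evaluate Δρ/ρ₀ = −αΔT + βΔS across each adjacent pair:
  16–43 m: −αΔT+βΔS = −(1.2 × 10⁻⁴)(+1.6)+(7.9 × 10⁻⁴)(+4.22) = 3.1 × 10⁻³ → stable
  43–180 m: −αΔT+βΔS = −(1.2 × 10⁻⁴)(-1.0)+(7.9 × 10⁻⁴)(-4.25) = -3.2 × 10⁻³ → UNSTABLE
  180–232 m: −αΔT+βΔS = −(1.2 × 10⁻⁴)(-1.2)+(7.9 × 10⁻⁴)(+0.01) = 1.5 × 10⁻⁴ → stable
The 43–180 m interval has Δρ < 0: lighter water underlies denser water.

43–180 m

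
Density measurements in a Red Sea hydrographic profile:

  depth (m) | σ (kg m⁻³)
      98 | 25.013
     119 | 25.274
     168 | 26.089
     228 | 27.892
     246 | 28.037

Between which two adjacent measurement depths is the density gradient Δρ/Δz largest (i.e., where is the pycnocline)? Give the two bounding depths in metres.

168–228 m

Compute the density gradient over each adjacent pair:
  98–119 m: Δρ/Δz = 0.261/21 = 0.012 kg m⁻⁴
  119–168 m: Δρ/Δz = 0.815/49 = 0.017 kg m⁻⁴
  168–228 m: Δρ/Δz = 1.803/60 = 0.030 kg m⁻⁴
  228–246 m: Δρ/Δz = 0.145/18 = 8.1 × 10⁻³ kg m⁻⁴
The largest gradient is in the 168–228 m interval — the pycnocline.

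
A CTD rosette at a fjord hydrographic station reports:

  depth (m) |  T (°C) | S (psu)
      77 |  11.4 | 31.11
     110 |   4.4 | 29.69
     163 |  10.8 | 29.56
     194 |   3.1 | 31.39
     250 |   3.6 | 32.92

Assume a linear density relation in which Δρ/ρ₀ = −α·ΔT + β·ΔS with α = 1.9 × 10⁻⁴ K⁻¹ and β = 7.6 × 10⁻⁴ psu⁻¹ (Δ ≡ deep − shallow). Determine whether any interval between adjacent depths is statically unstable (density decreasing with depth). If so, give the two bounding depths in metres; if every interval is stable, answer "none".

110–163 m

Evaluate Δρ/ρ₀ = −αΔT + βΔS across each adjacent pair:
  77–110 m: −αΔT+βΔS = −(1.9 × 10⁻⁴)(-7.0)+(7.6 × 10⁻⁴)(-1.42) = 2.5 × 10⁻⁴ → stable
  110–163 m: −αΔT+βΔS = −(1.9 × 10⁻⁴)(+6.4)+(7.6 × 10⁻⁴)(-0.13) = -1.3 × 10⁻³ → UNSTABLE
  163–194 m: −αΔT+βΔS = −(1.9 × 10⁻⁴)(-7.7)+(7.6 × 10⁻⁴)(+1.83) = 2.9 × 10⁻³ → stable
  194–250 m: −αΔT+βΔS = −(1.9 × 10⁻⁴)(+0.5)+(7.6 × 10⁻⁴)(+1.53) = 1.1 × 10⁻³ → stable
The 110–163 m interval has Δρ < 0: lighter water underlies denser water.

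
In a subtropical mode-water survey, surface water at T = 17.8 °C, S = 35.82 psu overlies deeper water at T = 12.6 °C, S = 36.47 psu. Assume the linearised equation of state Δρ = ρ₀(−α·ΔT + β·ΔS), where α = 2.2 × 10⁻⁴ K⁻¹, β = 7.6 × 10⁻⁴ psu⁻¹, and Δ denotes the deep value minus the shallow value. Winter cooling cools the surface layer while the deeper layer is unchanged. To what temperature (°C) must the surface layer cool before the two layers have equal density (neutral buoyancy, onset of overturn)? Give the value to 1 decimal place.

10.4 °C

Neutral buoyancy requires Δρ = 0, i.e. −α(T_deep − T_surf′) + β(S_deep − S_surf) = 0.
T_surf′ = T_deep − (β/α)·ΔS = 12.6 − (7.6 × 10⁻⁴/2.2 × 10⁻⁴)·(+0.65) = 10.355 °C.
Cooling required: 17.8 − (10.355) = 7.445 °C.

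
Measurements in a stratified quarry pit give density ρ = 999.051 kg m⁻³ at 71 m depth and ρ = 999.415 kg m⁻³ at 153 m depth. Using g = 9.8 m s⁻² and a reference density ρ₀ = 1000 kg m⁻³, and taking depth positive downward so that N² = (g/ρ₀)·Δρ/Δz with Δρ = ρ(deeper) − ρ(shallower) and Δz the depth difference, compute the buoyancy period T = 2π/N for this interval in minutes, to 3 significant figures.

15.9 min

Δρ = 999.415 − 999.051 = 0.364 kg m⁻³ over Δz = 153 − 71 = 82 m.
N² = (9.8/1000) × (0.364/82) = 4.3502 × 10⁻⁵ s⁻².
N = √(4.3502 × 10⁻⁵) = 6.5956 × 10⁻³ rad s⁻¹, so T = 2π/N = 952.63 s = 15.877 min ≈ 15.9 min.
A positive N² confirms static stability across the interval.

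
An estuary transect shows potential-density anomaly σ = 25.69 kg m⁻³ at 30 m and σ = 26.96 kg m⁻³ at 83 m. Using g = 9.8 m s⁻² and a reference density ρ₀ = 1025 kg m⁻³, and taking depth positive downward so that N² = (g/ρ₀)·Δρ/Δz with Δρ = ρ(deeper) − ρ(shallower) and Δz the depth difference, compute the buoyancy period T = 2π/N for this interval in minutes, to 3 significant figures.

6.92 min

Δρ = 1026.96 − 1025.69 = 1.27 kg m⁻³ over Δz = 83 − 30 = 53 m.
N² = (9.8/1025) × (1.27/53) = 2.2910 × 10⁻⁴ s⁻².
N = √(2.2910 × 10⁻⁴) = 0.015136 rad s⁻¹, so T = 2π/N = 415.12 s = 6.9187 min ≈ 6.92 min.
Since Δρ > 0 the layer is stably stratified.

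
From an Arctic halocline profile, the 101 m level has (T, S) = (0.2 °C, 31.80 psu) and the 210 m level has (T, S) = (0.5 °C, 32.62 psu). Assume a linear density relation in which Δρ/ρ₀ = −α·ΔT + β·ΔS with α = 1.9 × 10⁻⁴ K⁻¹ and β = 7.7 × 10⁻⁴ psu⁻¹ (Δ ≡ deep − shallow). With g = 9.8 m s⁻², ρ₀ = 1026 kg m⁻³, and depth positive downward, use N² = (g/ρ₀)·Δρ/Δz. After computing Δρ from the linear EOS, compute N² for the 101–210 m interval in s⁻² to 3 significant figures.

ΔT = +0.3 K, ΔS = +0.82 psu (deep − shallow).
Δρ/ρ₀ = −αΔT + βΔS = -5.70 × 10⁻⁵ + 6.314 × 10⁻⁴ = 5.744 × 10⁻⁴, so Δρ ≈ 0.5893 kg m⁻³.
N² = (g/ρ₀)·Δρ/Δz = g·(Δρ/ρ₀)/Δz = 9.8 × 5.744 × 10⁻⁴ / 109 = 5.1643 × 10⁻⁵ s⁻² ≈ 5.16 × 10⁻⁵ s⁻².

5.16 × 10⁻⁵ s⁻²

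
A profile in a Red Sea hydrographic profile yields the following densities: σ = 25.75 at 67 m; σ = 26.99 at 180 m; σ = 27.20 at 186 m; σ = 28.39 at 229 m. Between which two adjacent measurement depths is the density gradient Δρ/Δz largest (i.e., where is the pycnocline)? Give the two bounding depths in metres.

Compute the density gradient over each adjacent pair:
  67–180 m: Δρ/Δz = 1.24/113 = 0.011 kg m⁻⁴
  180–186 m: Δρ/Δz = 0.21/6 = 0.035 kg m⁻⁴
  186–229 m: Δρ/Δz = 1.19/43 = 0.028 kg m⁻⁴
The largest gradient is in the 180–186 m interval — the pycnocline.

180–186 m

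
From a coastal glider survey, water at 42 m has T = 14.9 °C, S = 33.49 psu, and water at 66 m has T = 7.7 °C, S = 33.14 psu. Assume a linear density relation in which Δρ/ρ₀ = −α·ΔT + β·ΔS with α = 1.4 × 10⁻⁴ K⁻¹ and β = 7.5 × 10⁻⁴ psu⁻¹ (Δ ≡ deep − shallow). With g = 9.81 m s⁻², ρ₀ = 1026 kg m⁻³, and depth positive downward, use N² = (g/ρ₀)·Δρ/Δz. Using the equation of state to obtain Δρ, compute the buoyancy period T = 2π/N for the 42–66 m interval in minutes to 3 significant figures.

6.00 min

ΔT = -7.2 K, ΔS = -0.35 psu (deep − shallow).
Δρ/ρ₀ = −αΔT + βΔS = 1.008 × 10⁻³ − 2.625 × 10⁻⁴ = 7.455 × 10⁻⁴, so Δρ ≈ 0.7649 kg m⁻³.
N² = (g/ρ₀)·Δρ/Δz = g·(Δρ/ρ₀)/Δz = 9.81 × 7.455 × 10⁻⁴ / 24 = 3.0472 × 10⁻⁴ s⁻².
N = √(3.0472 × 10⁻⁴) = 0.017456 rad s⁻¹ → T = 2π/N = 359.94 s = 5.9990 min ≈ 6.00 min.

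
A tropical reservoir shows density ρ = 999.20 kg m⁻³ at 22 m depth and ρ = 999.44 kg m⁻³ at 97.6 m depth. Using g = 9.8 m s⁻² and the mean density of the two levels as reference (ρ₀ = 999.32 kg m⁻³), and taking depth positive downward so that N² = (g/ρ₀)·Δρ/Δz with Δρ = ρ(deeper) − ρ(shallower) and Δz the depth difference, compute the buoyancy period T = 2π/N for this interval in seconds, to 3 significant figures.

Δρ = 999.44 − 999.20 = 0.24 kg m⁻³ over Δz = 97.6 − 22 = 75.6 m.
N² = (9.8/999.32) × (0.24/75.6) = 3.1132 × 10⁻⁵ s⁻².
N = √(3.1132 × 10⁻⁵) = 5.5796 × 10⁻³ rad s⁻¹, so T = 2π/N = 1.1261 × 10³ s ≈ 1.13 × 10³ s.
Since Δρ > 0 the layer is stably stratified.

1.13 × 10³ s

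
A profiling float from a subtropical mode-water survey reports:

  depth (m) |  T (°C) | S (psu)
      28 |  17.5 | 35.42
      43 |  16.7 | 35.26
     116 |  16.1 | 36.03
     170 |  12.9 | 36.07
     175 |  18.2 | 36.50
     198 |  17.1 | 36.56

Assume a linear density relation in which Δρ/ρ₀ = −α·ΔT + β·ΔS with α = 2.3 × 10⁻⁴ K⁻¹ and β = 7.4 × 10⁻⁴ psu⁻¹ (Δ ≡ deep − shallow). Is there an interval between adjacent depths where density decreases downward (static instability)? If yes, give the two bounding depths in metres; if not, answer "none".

Evaluate Δρ/ρ₀ = −αΔT + βΔS across each adjacent pair:
  28–43 m: −αΔT+βΔS = −(2.3 × 10⁻⁴)(-0.8)+(7.4 × 10⁻⁴)(-0.16) = 6.6 × 10⁻⁵ → stable
  43–116 m: −αΔT+βΔS = −(2.3 × 10⁻⁴)(-0.6)+(7.4 × 10⁻⁴)(+0.77) = 7.1 × 10⁻⁴ → stable
  116–170 m: −αΔT+βΔS = −(2.3 × 10⁻⁴)(-3.2)+(7.4 × 10⁻⁴)(+0.04) = 7.7 × 10⁻⁴ → stable
  170–175 m: −αΔT+βΔS = −(2.3 × 10⁻⁴)(+5.3)+(7.4 × 10⁻⁴)(+0.43) = -9.0 × 10⁻⁴ → UNSTABLE
  175–198 m: −αΔT+βΔS = −(2.3 × 10⁻⁴)(-1.1)+(7.4 × 10⁻⁴)(+0.06) = 3.0 × 10⁻⁴ → stable
The 170–175 m interval has Δρ < 0: lighter water underlies denser water.

170–175 m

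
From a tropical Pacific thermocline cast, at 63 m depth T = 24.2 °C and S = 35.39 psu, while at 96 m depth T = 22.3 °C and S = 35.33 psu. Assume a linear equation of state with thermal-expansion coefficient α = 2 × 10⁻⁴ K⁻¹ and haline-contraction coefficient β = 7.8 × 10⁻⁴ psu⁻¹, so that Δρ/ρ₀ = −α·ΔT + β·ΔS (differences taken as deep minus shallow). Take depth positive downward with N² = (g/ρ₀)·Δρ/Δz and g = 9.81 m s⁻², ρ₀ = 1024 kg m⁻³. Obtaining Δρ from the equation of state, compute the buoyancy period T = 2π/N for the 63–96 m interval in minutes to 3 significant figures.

10.5 min

ΔT = -1.9 K, ΔS = -0.06 psu (deep − shallow).
Δρ/ρ₀ = −αΔT + βΔS = 3.80 × 10⁻⁴ − 4.68 × 10⁻⁵ = 3.332 × 10⁻⁴, so Δρ ≈ 0.3412 kg m⁻³.
N² = (g/ρ₀)·Δρ/Δz = g·(Δρ/ρ₀)/Δz = 9.81 × 3.332 × 10⁻⁴ / 33 = 9.9051 × 10⁻⁵ s⁻².
N = √(9.9051 × 10⁻⁵) = 9.9524 × 10⁻³ rad s⁻¹ → T = 2π/N = 631.32 s = 10.522 min ≈ 10.5 min.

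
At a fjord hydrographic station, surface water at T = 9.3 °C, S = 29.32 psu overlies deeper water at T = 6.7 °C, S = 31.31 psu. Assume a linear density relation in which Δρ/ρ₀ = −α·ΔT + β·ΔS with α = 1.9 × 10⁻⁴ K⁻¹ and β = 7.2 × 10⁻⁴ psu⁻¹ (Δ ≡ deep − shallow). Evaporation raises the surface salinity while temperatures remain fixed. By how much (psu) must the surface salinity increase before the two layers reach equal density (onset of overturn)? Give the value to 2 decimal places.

Neutral buoyancy requires −α(T_deep − T_surf) + β(S_deep − S_surf′) = 0.
S_surf′ = S_deep − (α/β)·ΔT = 31.31 − (1.9 × 10⁻⁴/7.2 × 10⁻⁴)·(-2.6) = 31.9961 psu.
Increase required: 31.9961 − 29.32 = 2.6761 psu.

2.68 psu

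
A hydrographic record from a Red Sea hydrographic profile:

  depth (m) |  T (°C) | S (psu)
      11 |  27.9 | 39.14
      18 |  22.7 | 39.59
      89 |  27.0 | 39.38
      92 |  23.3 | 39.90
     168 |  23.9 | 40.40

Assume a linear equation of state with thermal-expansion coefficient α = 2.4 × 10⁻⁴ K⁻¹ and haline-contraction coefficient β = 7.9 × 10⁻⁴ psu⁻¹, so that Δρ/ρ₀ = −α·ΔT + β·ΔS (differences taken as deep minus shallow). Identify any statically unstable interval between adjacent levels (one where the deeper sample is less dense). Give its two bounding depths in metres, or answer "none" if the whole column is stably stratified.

18–89 m

Evaluate Δρ/ρ₀ = −αΔT + βΔS across each adjacent pair:
  11–18 m: −αΔT+βΔS = −(2.4 × 10⁻⁴)(-5.2)+(7.9 × 10⁻⁴)(+0.45) = 1.6 × 10⁻³ → stable
  18–89 m: −αΔT+βΔS = −(2.4 × 10⁻⁴)(+4.3)+(7.9 × 10⁻⁴)(-0.21) = -1.2 × 10⁻³ → UNSTABLE
  89–92 m: −αΔT+βΔS = −(2.4 × 10⁻⁴)(-3.7)+(7.9 × 10⁻⁴)(+0.52) = 1.3 × 10⁻³ → stable
  92–168 m: −αΔT+βΔS = −(2.4 × 10⁻⁴)(+0.6)+(7.9 × 10⁻⁴)(+0.50) = 2.5 × 10⁻⁴ → stable
The 18–89 m interval has Δρ < 0: lighter water underlies denser water.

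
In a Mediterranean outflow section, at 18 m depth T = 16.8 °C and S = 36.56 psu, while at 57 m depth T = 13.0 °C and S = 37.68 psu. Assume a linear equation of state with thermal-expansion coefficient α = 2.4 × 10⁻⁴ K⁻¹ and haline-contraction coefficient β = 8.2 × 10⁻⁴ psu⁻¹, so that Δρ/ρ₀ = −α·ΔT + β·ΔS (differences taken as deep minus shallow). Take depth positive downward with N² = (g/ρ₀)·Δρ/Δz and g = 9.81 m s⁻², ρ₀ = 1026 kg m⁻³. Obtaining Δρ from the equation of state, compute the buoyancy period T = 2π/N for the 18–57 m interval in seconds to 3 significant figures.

ΔT = -3.8 K, ΔS = +1.12 psu (deep − shallow).
Δρ/ρ₀ = −αΔT + βΔS = 9.12 × 10⁻⁴ + 9.184 × 10⁻⁴ = 1.8304 × 10⁻³, so Δρ ≈ 1.878 kg m⁻³.
N² = (g/ρ₀)·Δρ/Δz = g·(Δρ/ρ₀)/Δz = 9.81 × 1.8304 × 10⁻³ / 39 = 4.6042 × 10⁻⁴ s⁻².
N = √(4.6042 × 10⁻⁴) = 0.021457 rad s⁻¹ → T = 2π/N = 292.83 s ≈ 293 s.

293 s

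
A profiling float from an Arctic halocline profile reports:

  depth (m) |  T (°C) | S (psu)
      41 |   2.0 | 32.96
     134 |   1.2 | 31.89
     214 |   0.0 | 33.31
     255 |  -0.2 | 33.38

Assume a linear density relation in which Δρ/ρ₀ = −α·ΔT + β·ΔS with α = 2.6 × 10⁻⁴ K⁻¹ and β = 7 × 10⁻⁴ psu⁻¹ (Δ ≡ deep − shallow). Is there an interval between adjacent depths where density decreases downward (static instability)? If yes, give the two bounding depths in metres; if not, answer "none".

41–134 m

Evaluate Δρ/ρ₀ = −αΔT + βΔS across each adjacent pair:
  41–134 m: −αΔT+βΔS = −(2.6 × 10⁻⁴)(-0.8)+(7 × 10⁻⁴)(-1.07) = -5.4 × 10⁻⁴ → UNSTABLE
  134–214 m: −αΔT+βΔS = −(2.6 × 10⁻⁴)(-1.2)+(7 × 10⁻⁴)(+1.42) = 1.3 × 10⁻³ → stable
  214–255 m: −αΔT+βΔS = −(2.6 × 10⁻⁴)(-0.2)+(7 × 10⁻⁴)(+0.07) = 1.0 × 10⁻⁴ → stable
The 41–134 m interval has Δρ < 0: lighter water underlies denser water.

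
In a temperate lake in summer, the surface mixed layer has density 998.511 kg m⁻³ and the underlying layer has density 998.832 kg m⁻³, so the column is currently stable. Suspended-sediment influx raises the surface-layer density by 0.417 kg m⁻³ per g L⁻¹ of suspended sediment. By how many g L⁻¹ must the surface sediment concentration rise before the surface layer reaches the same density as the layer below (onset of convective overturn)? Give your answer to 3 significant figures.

0.770 g L⁻¹

Density deficit of the surface layer: 998.832 − 998.511 = 0.321 kg m⁻³.
Required change = 0.321 / 0.417 = 0.770 g L⁻¹.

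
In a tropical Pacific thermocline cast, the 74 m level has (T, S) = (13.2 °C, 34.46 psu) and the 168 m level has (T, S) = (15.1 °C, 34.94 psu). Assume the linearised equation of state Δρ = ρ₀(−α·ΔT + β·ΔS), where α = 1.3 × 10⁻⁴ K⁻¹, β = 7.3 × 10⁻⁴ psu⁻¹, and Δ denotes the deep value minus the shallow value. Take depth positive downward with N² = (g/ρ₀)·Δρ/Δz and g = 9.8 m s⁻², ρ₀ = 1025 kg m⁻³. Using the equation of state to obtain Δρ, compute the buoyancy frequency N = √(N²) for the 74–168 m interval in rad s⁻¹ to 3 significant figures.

3.28 × 10⁻³ rad s⁻¹

ΔT = +1.9 K, ΔS = +0.48 psu (deep − shallow).
Δρ/ρ₀ = −αΔT + βΔS = -2.47 × 10⁻⁴ + 3.504 × 10⁻⁴ = 1.034 × 10⁻⁴, so Δρ ≈ 0.1060 kg m⁻³.
N² = (g/ρ₀)·Δρ/Δz = g·(Δρ/ρ₀)/Δz = 9.8 × 1.034 × 10⁻⁴ / 94 = 1.0780 × 10⁻⁵ s⁻².
N = √(1.0780 × 10⁻⁵) = 3.2833 × 10⁻³ rad s⁻¹ ≈ 3.28 × 10⁻³ rad s⁻¹.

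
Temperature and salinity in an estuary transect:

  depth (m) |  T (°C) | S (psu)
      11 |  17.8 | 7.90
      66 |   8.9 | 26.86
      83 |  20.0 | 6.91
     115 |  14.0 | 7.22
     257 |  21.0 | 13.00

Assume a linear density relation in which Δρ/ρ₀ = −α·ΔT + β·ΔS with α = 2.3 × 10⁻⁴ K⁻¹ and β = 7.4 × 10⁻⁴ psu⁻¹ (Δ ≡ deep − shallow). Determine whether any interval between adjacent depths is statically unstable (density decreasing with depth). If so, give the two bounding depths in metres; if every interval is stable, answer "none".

Evaluate Δρ/ρ₀ = −αΔT + βΔS across each adjacent pair:
  11–66 m: −αΔT+βΔS = −(2.3 × 10⁻⁴)(-8.9)+(7.4 × 10⁻⁴)(+18.96) = 0.016 → stable
  66–83 m: −αΔT+βΔS = −(2.3 × 10⁻⁴)(+11.1)+(7.4 × 10⁻⁴)(-19.95) = -0.017 → UNSTABLE
  83–115 m: −αΔT+βΔS = −(2.3 × 10⁻⁴)(-6.0)+(7.4 × 10⁻⁴)(+0.31) = 1.6 × 10⁻³ → stable
  115–257 m: −αΔT+βΔS = −(2.3 × 10⁻⁴)(+7.0)+(7.4 × 10⁻⁴)(+5.78) = 2.7 × 10⁻³ → stable
The 66–83 m interval has Δρ < 0: lighter water underlies denser water.

66–83 m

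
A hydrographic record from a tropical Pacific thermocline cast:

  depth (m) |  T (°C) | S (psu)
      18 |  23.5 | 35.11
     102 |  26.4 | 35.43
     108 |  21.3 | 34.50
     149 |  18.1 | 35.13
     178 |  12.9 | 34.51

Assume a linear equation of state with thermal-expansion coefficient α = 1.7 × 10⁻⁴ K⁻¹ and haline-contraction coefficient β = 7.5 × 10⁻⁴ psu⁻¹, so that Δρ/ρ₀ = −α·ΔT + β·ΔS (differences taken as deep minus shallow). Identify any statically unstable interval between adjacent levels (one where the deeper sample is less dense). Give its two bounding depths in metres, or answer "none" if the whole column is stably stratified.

18–102 m

Evaluate Δρ/ρ₀ = −αΔT + βΔS across each adjacent pair:
  18–102 m: −αΔT+βΔS = −(1.7 × 10⁻⁴)(+2.9)+(7.5 × 10⁻⁴)(+0.32) = -2.5 × 10⁻⁴ → UNSTABLE
  102–108 m: −αΔT+βΔS = −(1.7 × 10⁻⁴)(-5.1)+(7.5 × 10⁻⁴)(-0.93) = 1.7 × 10⁻⁴ → stable
  108–149 m: −αΔT+βΔS = −(1.7 × 10⁻⁴)(-3.2)+(7.5 × 10⁻⁴)(+0.63) = 1.0 × 10⁻³ → stable
  149–178 m: −αΔT+βΔS = −(1.7 × 10⁻⁴)(-5.2)+(7.5 × 10⁻⁴)(-0.62) = 4.2 × 10⁻⁴ → stable
The 18–102 m interval has Δρ < 0: lighter water underlies denser water.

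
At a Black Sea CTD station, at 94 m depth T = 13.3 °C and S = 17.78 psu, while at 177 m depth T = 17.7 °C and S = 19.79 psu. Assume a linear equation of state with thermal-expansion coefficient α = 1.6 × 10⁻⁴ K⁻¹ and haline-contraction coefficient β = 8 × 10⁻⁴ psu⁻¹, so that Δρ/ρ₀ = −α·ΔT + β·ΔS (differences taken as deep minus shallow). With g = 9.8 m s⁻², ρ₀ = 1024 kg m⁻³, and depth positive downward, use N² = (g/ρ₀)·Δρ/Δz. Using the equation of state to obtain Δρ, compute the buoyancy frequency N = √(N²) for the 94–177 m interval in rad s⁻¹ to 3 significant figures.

ΔT = +4.4 K, ΔS = +2.01 psu (deep − shallow).
Δρ/ρ₀ = −αΔT + βΔS = -7.04 × 10⁻⁴ + 1.608 × 10⁻³ = 9.04 × 10⁻⁴, so Δρ ≈ 0.9257 kg m⁻³.
N² = (g/ρ₀)·Δρ/Δz = g·(Δρ/ρ₀)/Δz = 9.8 × 9.04 × 10⁻⁴ / 83 = 1.0674 × 10⁻⁴ s⁻².
N = √(1.0674 × 10⁻⁴) = 0.010332 rad s⁻¹ ≈ 0.0103 rad s⁻¹.

0.0103 rad s⁻¹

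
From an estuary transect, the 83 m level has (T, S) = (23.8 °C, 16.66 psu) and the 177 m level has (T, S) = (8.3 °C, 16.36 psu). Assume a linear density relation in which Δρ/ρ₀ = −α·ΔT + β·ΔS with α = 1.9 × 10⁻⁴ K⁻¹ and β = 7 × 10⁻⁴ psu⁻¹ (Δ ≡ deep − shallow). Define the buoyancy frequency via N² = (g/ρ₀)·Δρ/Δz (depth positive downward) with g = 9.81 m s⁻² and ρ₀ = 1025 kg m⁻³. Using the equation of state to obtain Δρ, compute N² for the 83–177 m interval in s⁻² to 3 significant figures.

2.85 × 10⁻⁴ s⁻²

ΔT = -15.5 K, ΔS = -0.30 psu (deep − shallow).
Δρ/ρ₀ = −αΔT + βΔS = 2.945 × 10⁻³ − 2.10 × 10⁻⁴ = 2.735 × 10⁻³, so Δρ ≈ 2.803 kg m⁻³.
N² = (g/ρ₀)·Δρ/Δz = g·(Δρ/ρ₀)/Δz = 9.81 × 2.735 × 10⁻³ / 94 = 2.8543 × 10⁻⁴ s⁻² ≈ 2.85 × 10⁻⁴ s⁻².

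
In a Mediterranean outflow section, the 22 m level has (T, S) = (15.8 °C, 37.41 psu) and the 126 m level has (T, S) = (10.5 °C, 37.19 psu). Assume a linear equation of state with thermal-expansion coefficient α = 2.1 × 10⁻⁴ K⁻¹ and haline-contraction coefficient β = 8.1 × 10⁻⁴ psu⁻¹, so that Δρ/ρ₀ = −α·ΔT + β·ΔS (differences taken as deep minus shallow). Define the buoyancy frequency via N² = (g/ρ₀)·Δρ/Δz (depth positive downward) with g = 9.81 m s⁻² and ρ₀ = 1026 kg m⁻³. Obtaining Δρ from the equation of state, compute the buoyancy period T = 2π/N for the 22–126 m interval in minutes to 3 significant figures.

ΔT = -5.3 K, ΔS = -0.22 psu (deep − shallow).
Δρ/ρ₀ = −αΔT + βΔS = 1.113 × 10⁻³ − 1.782 × 10⁻⁴ = 9.348 × 10⁻⁴, so Δρ ≈ 0.9591 kg m⁻³.
N² = (g/ρ₀)·Δρ/Δz = g·(Δρ/ρ₀)/Δz = 9.81 × 9.348 × 10⁻⁴ / 104 = 8.8177 × 10⁻⁵ s⁻².
N = √(8.8177 × 10⁻⁵) = 9.3903 × 10⁻³ rad s⁻¹ → T = 2π/N = 669.11 s = 11.152 min ≈ 11.2 min.

11.2 min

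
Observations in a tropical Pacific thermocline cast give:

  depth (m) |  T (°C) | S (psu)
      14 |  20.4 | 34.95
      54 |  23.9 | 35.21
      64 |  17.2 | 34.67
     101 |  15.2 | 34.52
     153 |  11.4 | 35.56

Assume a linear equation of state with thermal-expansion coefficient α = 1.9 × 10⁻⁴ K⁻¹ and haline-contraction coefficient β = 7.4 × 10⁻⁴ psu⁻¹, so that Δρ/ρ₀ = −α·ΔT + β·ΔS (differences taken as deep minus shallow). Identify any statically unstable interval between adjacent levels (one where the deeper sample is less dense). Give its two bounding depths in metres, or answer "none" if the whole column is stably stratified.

Evaluate Δρ/ρ₀ = −αΔT + βΔS across each adjacent pair:
  14–54 m: −αΔT+βΔS = −(1.9 × 10⁻⁴)(+3.5)+(7.4 × 10⁻⁴)(+0.26) = -4.7 × 10⁻⁴ → UNSTABLE
  54–64 m: −αΔT+βΔS = −(1.9 × 10⁻⁴)(-6.7)+(7.4 × 10⁻⁴)(-0.54) = 8.7 × 10⁻⁴ → stable
  64–101 m: −αΔT+βΔS = −(1.9 × 10⁻⁴)(-2.0)+(7.4 × 10⁻⁴)(-0.15) = 2.7 × 10⁻⁴ → stable
  101–153 m: −αΔT+βΔS = −(1.9 × 10⁻⁴)(-3.8)+(7.4 × 10⁻⁴)(+1.04) = 1.5 × 10⁻³ → stable
The 14–54 m interval has Δρ < 0: lighter water underlies denser water.

14–54 m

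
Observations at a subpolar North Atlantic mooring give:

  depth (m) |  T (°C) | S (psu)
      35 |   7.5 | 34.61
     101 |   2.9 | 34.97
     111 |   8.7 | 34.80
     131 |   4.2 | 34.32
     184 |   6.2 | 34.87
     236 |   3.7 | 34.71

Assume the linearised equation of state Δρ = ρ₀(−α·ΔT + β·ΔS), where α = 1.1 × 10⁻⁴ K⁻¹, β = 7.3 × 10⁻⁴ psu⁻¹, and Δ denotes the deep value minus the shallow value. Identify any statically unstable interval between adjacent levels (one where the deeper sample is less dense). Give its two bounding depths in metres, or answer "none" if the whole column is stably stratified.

Evaluate Δρ/ρ₀ = −αΔT + βΔS across each adjacent pair:
  35–101 m: −αΔT+βΔS = −(1.1 × 10⁻⁴)(-4.6)+(7.3 × 10⁻⁴)(+0.36) = 7.7 × 10⁻⁴ → stable
  101–111 m: −αΔT+βΔS = −(1.1 × 10⁻⁴)(+5.8)+(7.3 × 10⁻⁴)(-0.17) = -7.6 × 10⁻⁴ → UNSTABLE
  111–131 m: −αΔT+βΔS = −(1.1 × 10⁻⁴)(-4.5)+(7.3 × 10⁻⁴)(-0.48) = 1.4 × 10⁻⁴ → stable
  131–184 m: −αΔT+βΔS = −(1.1 × 10⁻⁴)(+2.0)+(7.3 × 10⁻⁴)(+0.55) = 1.8 × 10⁻⁴ → stable
  184–236 m: −αΔT+βΔS = −(1.1 × 10⁻⁴)(-2.5)+(7.3 × 10⁻⁴)(-0.16) = 1.6 × 10⁻⁴ → stable
The 101–111 m interval has Δρ < 0: lighter water underlies denser water.

101–111 m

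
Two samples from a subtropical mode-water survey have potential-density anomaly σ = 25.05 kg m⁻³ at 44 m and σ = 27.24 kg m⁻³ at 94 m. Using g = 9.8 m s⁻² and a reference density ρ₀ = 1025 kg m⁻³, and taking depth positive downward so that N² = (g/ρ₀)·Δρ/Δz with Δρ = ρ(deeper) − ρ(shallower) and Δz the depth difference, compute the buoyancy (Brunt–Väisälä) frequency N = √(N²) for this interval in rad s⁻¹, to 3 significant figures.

0.0205 rad s⁻¹

Δρ = 1027.24 − 1025.05 = 2.19 kg m⁻³ over Δz = 94 − 44 = 50 m.
N² = (9.8/1025) × (2.19/50) = 4.1877 × 10⁻⁴ s⁻².
N = √(4.1877 × 10⁻⁴) = 0.020464 rad s⁻¹ ≈ 0.0205 rad s⁻¹.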